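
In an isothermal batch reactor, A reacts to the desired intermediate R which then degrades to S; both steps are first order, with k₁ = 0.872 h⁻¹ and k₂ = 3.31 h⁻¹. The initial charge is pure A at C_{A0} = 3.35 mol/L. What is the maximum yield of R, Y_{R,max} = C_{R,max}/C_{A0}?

At the optimum, C_{R,max}/C_{A0} = (k₁/k₂)^[k₂/(k₂−k₁)].
= (0.872/3.31)^(3.31/(3.31−0.872)) = (0.2634)^(1.358) = 0.1635.

0.163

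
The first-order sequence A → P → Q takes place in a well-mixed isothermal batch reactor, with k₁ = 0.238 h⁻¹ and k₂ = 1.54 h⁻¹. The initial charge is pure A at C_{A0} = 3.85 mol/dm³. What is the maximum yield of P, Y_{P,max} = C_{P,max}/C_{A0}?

For a first-order series the maximum intermediate yield is C_{P,max}/C_{A0} = (k₁/k₂)^[k₂/(k₂−k₁)].
= (0.238/1.54)^(1.54/(1.54−0.238)) = (0.1545)^(1.183) = 0.1099.

0.110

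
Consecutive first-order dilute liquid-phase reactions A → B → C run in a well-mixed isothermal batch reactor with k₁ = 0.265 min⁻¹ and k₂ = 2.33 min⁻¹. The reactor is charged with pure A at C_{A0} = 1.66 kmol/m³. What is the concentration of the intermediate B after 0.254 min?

Solving the coupled first-order balances gives C_B(t) = [k₁/(k₂−k₁)]·C_{A0}·(e^(−k₁t) − e^(−k₂t)).
e^(−k₁t) = e^(−0.265×0.254) = e^(−0.06731) = 0.9349; e^(−k₂t) = e^(−0.5918) = 0.5533.
C_B = 0.265×1.66/(2.33−0.265) × (0.9349−0.5533) = 0.2130×0.3816 = 0.08129 kmol/m³.

0.0813 kmol/m³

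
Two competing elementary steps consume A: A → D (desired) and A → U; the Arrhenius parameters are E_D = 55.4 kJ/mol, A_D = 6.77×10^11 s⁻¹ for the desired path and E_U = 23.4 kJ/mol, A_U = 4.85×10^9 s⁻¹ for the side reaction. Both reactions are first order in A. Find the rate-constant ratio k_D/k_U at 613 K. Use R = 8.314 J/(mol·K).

0.262

Since both paths have the same order in A, the concentration cancels and S_{D/U} = k_D/k_U = (A_D/A_U)·exp[(E_U−E_D)/(RT)].
(E_U−E_D)/(RT) = (23.4−55.4)×10³/(8.314×613) = -32000/5096 = -6.279.
k_D/k_U = (6.77×10^11/4.85×10^9)·exp(-6.279) = 139.6 × 0.001876 = 0.262.
Since E_D > E_U, raising the temperature improves selectivity toward D.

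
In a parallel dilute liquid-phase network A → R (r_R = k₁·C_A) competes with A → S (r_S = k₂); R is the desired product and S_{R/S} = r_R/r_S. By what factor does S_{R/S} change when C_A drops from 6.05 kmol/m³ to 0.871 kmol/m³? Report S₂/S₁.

0.144

S_{R/S} = (k₁/k₂)·C_A, so S₂/S₁ = (C_{A,2}/C_{A,1}).
= 0.871/6.05 = 0.144.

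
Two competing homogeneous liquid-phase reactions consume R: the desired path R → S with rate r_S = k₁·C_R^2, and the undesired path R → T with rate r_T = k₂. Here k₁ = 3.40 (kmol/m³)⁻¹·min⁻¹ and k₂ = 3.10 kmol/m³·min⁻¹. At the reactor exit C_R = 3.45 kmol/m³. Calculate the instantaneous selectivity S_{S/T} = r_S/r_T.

S_{S/T} = r_S/r_T = (k₁·C_R^2)/(k₂) = (k₁/k₂)·C_R^2.
= (3.40×3.450^2) / (3.10) = 40.47/3.100 = 13.1.
Since the desired path is higher order in R, keeping C_R high (PFR or concentrated feed) favours S.

13.1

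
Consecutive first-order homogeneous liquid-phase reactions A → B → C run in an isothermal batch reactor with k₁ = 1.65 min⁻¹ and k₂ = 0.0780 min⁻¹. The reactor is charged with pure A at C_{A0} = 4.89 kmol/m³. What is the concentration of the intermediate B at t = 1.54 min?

The intermediate concentration in a first-order A→B→C sequence is C_B = k₁C_{A0}(e^(−k₁t) − e^(−k₂t))/(k₂−k₁).
e^(−k₁t) = e^(−1.65×1.54) = e^(−2.541) = 0.07879; e^(−k₂t) = e^(−0.1201) = 0.8868.
C_B = 1.65×4.89/(0.0780−1.65) × (0.07879−0.8868) = (-5.133)×(-0.8080) = 4.147 kmol/m³.

4.15 kmol/m³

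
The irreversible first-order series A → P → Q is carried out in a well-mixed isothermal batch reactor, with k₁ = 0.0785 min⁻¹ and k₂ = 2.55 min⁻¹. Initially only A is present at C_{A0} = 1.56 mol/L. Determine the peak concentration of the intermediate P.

For a first-order series the maximum intermediate yield is C_{P,max}/C_{A0} = (k₁/k₂)^[k₂/(k₂−k₁)].
= (0.0785/2.55)^(2.55/(2.55−0.0785)) = (0.03078)^(1.032) = 0.02756.
C_{P,max} = 0.02756×1.56 = 0.0430 mol/L.

0.0430 mol/L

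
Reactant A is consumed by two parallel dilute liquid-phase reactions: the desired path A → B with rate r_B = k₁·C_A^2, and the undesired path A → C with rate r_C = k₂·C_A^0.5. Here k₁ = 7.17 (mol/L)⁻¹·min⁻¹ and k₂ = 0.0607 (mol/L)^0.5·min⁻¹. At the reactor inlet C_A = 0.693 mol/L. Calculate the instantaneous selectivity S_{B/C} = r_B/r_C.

68.1

S_{B/C} = r_B/r_C = (k₁·C_A^2)/(k₂·C_A^0.5) = (k₁/k₂)·C_A^1.5.
= (7.17×0.6930^2) / (0.0607×0.6930^0.5) = 3.443/0.05053 = 68.1.
Since the desired path is higher order in A, keeping C_A high (PFR or concentrated feed) favours B.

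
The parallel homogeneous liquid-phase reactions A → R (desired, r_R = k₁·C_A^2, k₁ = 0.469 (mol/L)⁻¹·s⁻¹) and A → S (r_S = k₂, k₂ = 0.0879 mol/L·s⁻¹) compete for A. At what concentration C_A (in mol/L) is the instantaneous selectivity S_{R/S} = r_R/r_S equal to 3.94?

S_{R/S} = (k₁/k₂)·C_A^2 ⇒ C_A = (S·k₂/k₁)^(0.5).
= (3.94×0.0879/0.469)^(0.5) = (0.7384)^(0.5) = 0.859 mol/L.

0.859 mol/L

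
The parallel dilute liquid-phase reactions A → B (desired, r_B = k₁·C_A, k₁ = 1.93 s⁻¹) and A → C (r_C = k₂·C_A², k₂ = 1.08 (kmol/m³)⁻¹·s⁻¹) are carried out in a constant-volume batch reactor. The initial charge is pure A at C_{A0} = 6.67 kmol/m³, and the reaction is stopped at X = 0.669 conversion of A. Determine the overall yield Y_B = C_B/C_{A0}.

C_A = C_{A0}(1−X) = 2.208 kmol/m³.
Along a PFR/batch, dC_B/dC_A = −r_B/(r_B+r_C) = −k₁/(k₁+k₂·C_A).
Integrating from C_{A0} to C_A: C_B = (1.93/1.08)·ln[(1.93+1.08·6.67)/(1.93+1.08·2.21)] = 1.787·ln(9.134/4.314) = 1.340 kmol/m³.
Y_B = C_B/C_{A0} = 1.340/6.67 = 0.201.

0.201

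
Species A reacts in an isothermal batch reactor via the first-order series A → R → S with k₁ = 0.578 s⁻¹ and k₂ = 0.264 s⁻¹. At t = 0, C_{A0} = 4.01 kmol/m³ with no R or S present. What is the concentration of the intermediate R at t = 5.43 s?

For first-order series with pure A initially, C_R(t) = k₁C_{A0}/(k₂−k₁)·(e^(−k₁t) − e^(−k₂t)).
e^(−k₁t) = e^(−0.578×5.43) = e^(−3.139) = 0.04335; e^(−k₂t) = e^(−1.434) = 0.2385.
C_R = 0.578×4.01/(0.264−0.578) × (0.04335−0.2385) = (-7.381)×(-0.1951) = 1.440 kmol/m³.

1.44 kmol/m³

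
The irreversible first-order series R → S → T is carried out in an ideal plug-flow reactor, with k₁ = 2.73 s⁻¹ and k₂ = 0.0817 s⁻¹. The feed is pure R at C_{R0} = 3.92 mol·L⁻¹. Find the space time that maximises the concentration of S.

1.33 s

For first-order series the maximum of C_S occurs at τ_opt = ln(k₂/k₁)/(k₂−k₁).
= ln(0.0817/2.73)/(0.0817−2.73) = ln(0.02993)/-2.648 = -3.509/-2.648 = 1.33 s.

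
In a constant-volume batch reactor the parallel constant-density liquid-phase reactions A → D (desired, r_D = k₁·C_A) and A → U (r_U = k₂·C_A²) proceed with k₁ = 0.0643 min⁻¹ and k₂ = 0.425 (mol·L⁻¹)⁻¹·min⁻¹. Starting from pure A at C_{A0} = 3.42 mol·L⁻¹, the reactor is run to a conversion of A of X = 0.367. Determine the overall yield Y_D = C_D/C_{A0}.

C_A = C_{A0}(1−X) = 2.165 mol·L⁻¹.
Along a PFR/batch, dC_D/dC_A = −r_D/(r_D+r_U) = −k₁/(k₁+k₂·C_A).
Integrating from C_{A0} to C_A: C_D = (0.0643/0.425)·ln[(0.0643+0.425·3.42)/(0.0643+0.425·2.16)] = 0.1513·ln(1.518/0.9844) = 0.06551 mol·L⁻¹.
Y_D = C_D/C_{A0} = 0.06551/3.42 = 0.0192.

0.0192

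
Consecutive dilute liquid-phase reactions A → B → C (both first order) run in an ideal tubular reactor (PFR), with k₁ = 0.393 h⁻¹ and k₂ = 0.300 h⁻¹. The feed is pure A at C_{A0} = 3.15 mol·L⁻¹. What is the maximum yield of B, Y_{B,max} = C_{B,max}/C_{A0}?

At the optimum, C_{B,max}/C_{A0} = (k₁/k₂)^[k₂/(k₂−k₁)].
= (0.393/0.300)^(0.300/(0.300−0.393)) = (1.310)^(-3.226) = 0.4185.

0.419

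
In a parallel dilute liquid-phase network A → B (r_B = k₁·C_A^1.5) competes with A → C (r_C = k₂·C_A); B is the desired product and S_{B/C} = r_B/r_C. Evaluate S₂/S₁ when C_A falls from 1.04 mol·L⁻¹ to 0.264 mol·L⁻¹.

S_{B/C} = (k₁/k₂)·C_A^0.5, so S₂/S₁ = (C_{A,2}/C_{A,1})^0.5.
= (0.264/1.04)^0.5 = (0.2538)^0.5 = 0.504.

0.504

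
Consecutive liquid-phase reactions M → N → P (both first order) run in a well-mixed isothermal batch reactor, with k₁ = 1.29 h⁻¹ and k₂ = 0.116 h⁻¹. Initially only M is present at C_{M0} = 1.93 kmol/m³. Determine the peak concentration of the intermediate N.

1.52 kmol/m³

Evaluating C_N at t_opt = ln(k₂/k₁)/(k₂−k₁) gives C_{N,max}/C_{M0} = (k₁/k₂)^[k₂/(k₂−k₁)].
= (1.29/0.116)^(0.116/(0.116−1.29)) = (11.12)^(-0.09881) = 0.7882.
C_{N,max} = 0.7882×1.93 = 1.52 kmol/m³.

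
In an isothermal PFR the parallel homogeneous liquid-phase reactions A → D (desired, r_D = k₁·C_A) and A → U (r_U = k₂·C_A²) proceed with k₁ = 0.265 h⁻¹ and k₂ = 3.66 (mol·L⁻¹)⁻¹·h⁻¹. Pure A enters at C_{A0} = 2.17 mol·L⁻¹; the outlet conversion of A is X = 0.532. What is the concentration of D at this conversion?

C_A = C_{A0}(1−X) = 1.016 mol·L⁻¹.
Along a PFR/batch, dC_D/dC_A = −r_D/(r_D+r_U) = −k₁/(k₁+k₂·C_A).
Integrating from C_{A0} to C_A: C_D = (0.265/3.66)·ln[(0.265+3.66·2.17)/(0.265+3.66·1.02)] = 0.07240·ln(8.207/3.982) = 0.05237 mol·L⁻¹.

0.0524 mol·L⁻¹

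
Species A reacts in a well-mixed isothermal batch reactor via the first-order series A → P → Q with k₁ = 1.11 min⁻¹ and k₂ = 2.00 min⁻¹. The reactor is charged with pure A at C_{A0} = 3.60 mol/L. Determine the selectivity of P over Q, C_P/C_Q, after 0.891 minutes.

0.679

For first-order series with pure A initially, C_P(t) = k₁C_{A0}/(k₂−k₁)·(e^(−k₁t) − e^(−k₂t)).
e^(−k₁t) = e^(−1.11×0.891) = e^(−0.9890) = 0.3719; e^(−k₂t) = e^(−1.782) = 0.1683.
C_P = 1.11×3.60/(2.00−1.11) × (0.3719−0.1683) = 4.490×0.2036 = 0.9143 mol/L.
C_A = C_{A0}e^(−k₁t) = 1.339 mol/L, so C_Q = C_{A0}−C_A−C_P = 1.347 mol/L; C_P/C_Q = 0.679.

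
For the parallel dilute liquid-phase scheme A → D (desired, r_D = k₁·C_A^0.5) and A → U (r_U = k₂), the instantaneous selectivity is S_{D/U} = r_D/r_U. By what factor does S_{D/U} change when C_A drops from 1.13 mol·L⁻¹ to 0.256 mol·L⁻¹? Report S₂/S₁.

S_{D/U} = (k₁/k₂)·C_A^0.5, so S₂/S₁ = (C_{A,2}/C_{A,1})^0.5.
= (0.256/1.13)^0.5 = (0.2265)^0.5 = 0.476.
Selectivity toward D falls as C_A falls — high-concentration operation is favoured.

0.476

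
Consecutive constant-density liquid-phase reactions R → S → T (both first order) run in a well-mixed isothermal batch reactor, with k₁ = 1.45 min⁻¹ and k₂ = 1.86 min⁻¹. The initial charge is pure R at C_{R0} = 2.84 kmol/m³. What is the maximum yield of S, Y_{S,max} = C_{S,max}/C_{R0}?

For a first-order series the maximum intermediate yield is C_{S,max}/C_{R0} = (k₁/k₂)^[k₂/(k₂−k₁)].
= (1.45/1.86)^(1.86/(1.86−1.45)) = (0.7796)^(4.537) = 0.3231.

0.323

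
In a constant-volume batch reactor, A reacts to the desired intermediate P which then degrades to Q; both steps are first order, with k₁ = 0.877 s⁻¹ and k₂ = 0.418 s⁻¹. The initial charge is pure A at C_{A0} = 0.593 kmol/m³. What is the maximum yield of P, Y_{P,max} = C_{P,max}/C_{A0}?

At the optimum, C_{P,max}/C_{A0} = (k₁/k₂)^[k₂/(k₂−k₁)].
= (0.877/0.418)^(0.418/(0.418−0.877)) = (2.098)^(-0.9107) = 0.5092.

0.509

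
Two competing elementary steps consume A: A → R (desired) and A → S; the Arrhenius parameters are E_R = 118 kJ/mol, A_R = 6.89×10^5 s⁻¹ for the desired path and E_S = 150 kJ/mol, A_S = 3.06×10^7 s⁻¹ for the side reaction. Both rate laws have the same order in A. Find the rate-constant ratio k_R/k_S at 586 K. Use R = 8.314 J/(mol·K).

With equal orders, S_{R/S} = k_R/k_S = (A_R/A_S)·exp[(E_S−E_R)/(RT)].
(E_S−E_R)/(RT) = (150−118)×10³/(8.314×586) = 32000/4872 = 6.568.
k_R/k_S = (6.89×10^5/3.06×10^7)·exp(6.568) = 0.02252 × 712.0 = 16.0.
Since E_R < E_S, lowering the temperature improves selectivity toward R.

16.0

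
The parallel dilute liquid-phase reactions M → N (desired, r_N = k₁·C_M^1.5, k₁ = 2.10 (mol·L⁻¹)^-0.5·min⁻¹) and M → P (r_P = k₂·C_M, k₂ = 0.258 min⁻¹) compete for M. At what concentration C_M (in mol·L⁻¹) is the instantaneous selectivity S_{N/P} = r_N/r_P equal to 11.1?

S_{N/P} = (k₁/k₂)·C_M^0.5 ⇒ C_M = (S·k₂/k₁)^(2).
= (11.1×0.258/2.10)^(2) = (1.364)^(2) = 1.86 mol·L⁻¹.

1.86 mol·L⁻¹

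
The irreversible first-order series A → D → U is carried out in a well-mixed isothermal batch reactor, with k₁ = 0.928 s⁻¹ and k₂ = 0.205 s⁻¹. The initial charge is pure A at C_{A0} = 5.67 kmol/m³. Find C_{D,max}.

3.70 kmol/m³

Evaluating C_D at t_opt = ln(k₂/k₁)/(k₂−k₁) gives C_{D,max}/C_{A0} = (k₁/k₂)^[k₂/(k₂−k₁)].
= (0.928/0.205)^(0.205/(0.205−0.928)) = (4.527)^(-0.2835) = 0.6517.
C_{D,max} = 0.6517×5.67 = 3.70 kmol/m³.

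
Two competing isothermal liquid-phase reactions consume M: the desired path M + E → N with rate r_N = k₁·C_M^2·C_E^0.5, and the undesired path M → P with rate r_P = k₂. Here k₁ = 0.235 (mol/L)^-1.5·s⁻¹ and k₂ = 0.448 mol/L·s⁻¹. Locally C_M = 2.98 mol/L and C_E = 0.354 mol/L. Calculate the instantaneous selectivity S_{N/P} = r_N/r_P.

S_{N/P} = r_N/r_P = (k₁·C_M^2·C_E^0.5)/(k₂) = (k₁/k₂)·C_M^2·C_E^0.5.
= (0.235×2.980^2×0.3540^0.5) / (0.448) = 1.242/0.4480 = 2.77.
Since the desired path is higher order in M, keeping C_M high (PFR or concentrated feed) favours N.

2.77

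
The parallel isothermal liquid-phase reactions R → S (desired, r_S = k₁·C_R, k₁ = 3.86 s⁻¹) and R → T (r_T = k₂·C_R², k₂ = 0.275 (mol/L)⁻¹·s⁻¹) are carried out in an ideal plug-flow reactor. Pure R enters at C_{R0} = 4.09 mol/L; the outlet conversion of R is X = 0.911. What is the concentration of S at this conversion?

3.23 mol/L

C_R = C_{R0}(1−X) = 0.3640 mol/L.
Along a PFR/batch, dC_S/dC_R = −r_S/(r_S+r_T) = −k₁/(k₁+k₂·C_R).
Integrating from C_{R0} to C_R: C_S = (3.86/0.275)·ln[(3.86+0.275·4.09)/(3.86+0.275·0.364)] = 14.04·ln(4.985/3.960) = 3.230 mol/L.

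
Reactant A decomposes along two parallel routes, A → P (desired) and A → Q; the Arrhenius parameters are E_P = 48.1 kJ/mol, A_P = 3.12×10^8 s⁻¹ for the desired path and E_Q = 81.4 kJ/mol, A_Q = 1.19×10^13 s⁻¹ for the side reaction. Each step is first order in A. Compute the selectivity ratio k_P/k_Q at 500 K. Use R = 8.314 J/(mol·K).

0.0790

With equal orders, S_{P/Q} = k_P/k_Q = (A_P/A_Q)·exp[(E_Q−E_P)/(RT)].
(E_Q−E_P)/(RT) = (81.4−48.1)×10³/(8.314×500) = 33300/4157 = 8.011.
k_P/k_Q = (3.12×10^8/1.19×10^13)·exp(8.011) = 2.622×10^-5 × 3013 = 0.0790.
Since E_P < E_Q, lowering the temperature improves selectivity toward P.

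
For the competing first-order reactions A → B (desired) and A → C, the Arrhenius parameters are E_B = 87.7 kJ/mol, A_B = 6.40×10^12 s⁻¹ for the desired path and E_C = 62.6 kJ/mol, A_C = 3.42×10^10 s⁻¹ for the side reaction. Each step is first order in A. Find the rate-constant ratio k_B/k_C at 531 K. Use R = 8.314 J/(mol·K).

With equal orders, S_{B/C} = k_B/k_C = (A_B/A_C)·exp[(E_C−E_B)/(RT)].
(E_C−E_B)/(RT) = (62.6−87.7)×10³/(8.314×531) = -25100/4415 = -5.686.
k_B/k_C = (6.40×10^12/3.42×10^10)·exp(-5.686) = 187.1 × 0.003395 = 0.635.

0.635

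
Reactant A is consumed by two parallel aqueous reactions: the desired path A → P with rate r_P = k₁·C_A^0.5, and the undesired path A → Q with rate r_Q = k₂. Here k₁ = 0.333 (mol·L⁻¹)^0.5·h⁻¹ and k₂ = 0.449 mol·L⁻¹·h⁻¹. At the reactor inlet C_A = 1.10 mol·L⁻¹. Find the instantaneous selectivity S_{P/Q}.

0.778

S_{P/Q} = r_P/r_Q = (k₁·C_A^0.5)/(k₂) = (k₁/k₂)·C_A^0.5.
= (0.333×1.100^0.5) / (0.449) = 0.3493/0.4490 = 0.778.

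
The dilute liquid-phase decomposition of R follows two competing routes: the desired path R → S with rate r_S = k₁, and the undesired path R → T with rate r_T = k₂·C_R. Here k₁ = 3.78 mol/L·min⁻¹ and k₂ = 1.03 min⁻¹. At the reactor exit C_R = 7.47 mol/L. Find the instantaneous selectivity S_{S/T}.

S_{S/T} = r_S/r_T = (k₁)/(k₂·C_R) = (k₁/k₂)·C_R⁻¹.
= (3.78) / (1.03×7.470) = 3.780/7.694 = 0.491.
The undesired path is higher order in R, so low C_R (CSTR or dilute feed) favours S.

0.491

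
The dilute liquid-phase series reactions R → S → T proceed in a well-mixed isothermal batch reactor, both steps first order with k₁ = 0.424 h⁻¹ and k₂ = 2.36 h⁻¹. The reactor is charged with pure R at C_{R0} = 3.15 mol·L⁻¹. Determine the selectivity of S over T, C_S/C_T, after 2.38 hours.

The intermediate concentration in a first-order A→B→C sequence is C_S = k₁C_{R0}(e^(−k₁t) − e^(−k₂t))/(k₂−k₁).
e^(−k₁t) = e^(−0.424×2.38) = e^(−1.009) = 0.3645; e^(−k₂t) = e^(−5.617) = 0.003636.
C_S = 0.424×3.15/(2.36−0.424) × (0.3645−0.003636) = 0.6899×0.3609 = 0.2490 mol·L⁻¹.
C_R = C_{R0}e^(−k₁t) = 1.148 mol·L⁻¹, so C_T = C_{R0}−C_R−C_S = 1.753 mol·L⁻¹; C_S/C_T = 0.142.

0.142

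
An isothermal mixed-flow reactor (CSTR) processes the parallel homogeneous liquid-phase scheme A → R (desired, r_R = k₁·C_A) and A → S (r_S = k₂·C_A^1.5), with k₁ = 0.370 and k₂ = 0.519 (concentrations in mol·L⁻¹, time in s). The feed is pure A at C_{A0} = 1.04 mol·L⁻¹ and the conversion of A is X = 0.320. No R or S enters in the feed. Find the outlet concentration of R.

0.153 mol·L⁻¹

Exit C_A = C_{A0}(1−X) = 1.04×0.680 = 0.7072 mol·L⁻¹.
In a CSTR the entire volume is at exit conditions, so r_R = 0.370×0.7072 = 0.2617 and r_S = 0.519×0.7072^1.5 = 0.3087.
Fraction of consumed A going to R: r_R/(r_R+r_S) = 0.4588.
C_R = 0.4588·C_{A0}·X = 0.4588×1.04×0.320 = 0.153 mol·L⁻¹.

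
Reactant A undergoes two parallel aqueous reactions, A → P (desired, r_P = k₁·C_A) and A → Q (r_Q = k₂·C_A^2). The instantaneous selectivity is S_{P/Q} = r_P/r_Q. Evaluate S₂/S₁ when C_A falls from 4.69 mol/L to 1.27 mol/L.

S_{P/Q} = (k₁/k₂)·C_A⁻¹, so S₂/S₁ = (C_{A,2}/C_{A,1})⁻¹.
= 4.69/1.27 = 3.69.
Selectivity toward P rises as C_A falls — low-concentration operation is favoured.

3.69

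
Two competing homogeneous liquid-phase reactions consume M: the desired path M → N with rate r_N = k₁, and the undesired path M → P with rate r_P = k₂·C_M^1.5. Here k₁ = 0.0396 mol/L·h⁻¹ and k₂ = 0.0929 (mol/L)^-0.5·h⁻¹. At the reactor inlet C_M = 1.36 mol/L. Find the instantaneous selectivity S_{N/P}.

0.269

S_{N/P} = r_N/r_P = (k₁)/(k₂·C_M^1.5) = (k₁/k₂)·C_M^-1.5.
= (0.0396) / (0.0929×1.360^1.5) = 0.03960/0.1473 = 0.269.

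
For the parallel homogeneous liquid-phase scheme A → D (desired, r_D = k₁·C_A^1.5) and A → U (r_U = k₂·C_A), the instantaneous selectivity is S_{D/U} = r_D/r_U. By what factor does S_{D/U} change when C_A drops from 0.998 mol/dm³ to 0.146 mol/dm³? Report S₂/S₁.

S_{D/U} = (k₁/k₂)·C_A^0.5, so S₂/S₁ = (C_{A,2}/C_{A,1})^0.5.
= (0.146/0.998)^0.5 = (0.1463)^0.5 = 0.382.
Selectivity toward D falls as C_A falls — high-concentration operation is favoured.

0.382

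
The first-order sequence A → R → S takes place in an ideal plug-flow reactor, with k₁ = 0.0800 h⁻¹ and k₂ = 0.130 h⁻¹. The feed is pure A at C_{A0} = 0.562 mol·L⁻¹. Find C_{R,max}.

0.159 mol·L⁻¹

Evaluating C_R at τ_opt = ln(k₂/k₁)/(k₂−k₁) gives C_{R,max}/C_{A0} = (k₁/k₂)^[k₂/(k₂−k₁)].
= (0.0800/0.130)^(0.130/(0.130−0.0800)) = (0.6154)^(2.600) = 0.2830.
C_{R,max} = 0.2830×0.562 = 0.159 mol·L⁻¹.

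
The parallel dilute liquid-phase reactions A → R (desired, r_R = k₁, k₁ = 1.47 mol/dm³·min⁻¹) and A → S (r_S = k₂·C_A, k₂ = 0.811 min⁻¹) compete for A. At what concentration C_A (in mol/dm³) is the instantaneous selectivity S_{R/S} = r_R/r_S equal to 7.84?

S_{R/S} = (k₁/k₂)·C_A⁻¹ ⇒ C_A = (S·k₂/k₁)^(-1).
= (7.84×0.811/1.47)^(-1) = (4.325)^(-1) = 0.231 mol/dm³.

0.231 mol/dm³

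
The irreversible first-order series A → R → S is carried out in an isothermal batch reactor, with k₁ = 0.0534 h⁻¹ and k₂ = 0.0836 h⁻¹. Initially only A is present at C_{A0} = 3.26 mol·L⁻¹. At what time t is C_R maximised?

14.8 h

The intermediate peaks when r₁ = r₂, i.e. k₁e^(−k₁t) = k₂e^(−k₂t), giving t_opt = ln(k₂/k₁)/(k₂−k₁).
= ln(0.0836/0.0534)/(0.0836−0.0534) = ln(1.566)/0.03020 = 0.4482/0.03020 = 14.8 h.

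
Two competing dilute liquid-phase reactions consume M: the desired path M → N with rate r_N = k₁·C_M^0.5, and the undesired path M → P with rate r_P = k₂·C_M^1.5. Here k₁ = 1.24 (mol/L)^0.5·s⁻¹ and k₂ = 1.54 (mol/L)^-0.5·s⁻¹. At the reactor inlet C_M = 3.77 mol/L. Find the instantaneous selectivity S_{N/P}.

S_{N/P} = r_N/r_P = (k₁·C_M^0.5)/(k₂·C_M^1.5) = (k₁/k₂)·C_M⁻¹.
= (1.24×3.770^0.5) / (1.54×3.770^1.5) = 2.408/11.27 = 0.214.

0.214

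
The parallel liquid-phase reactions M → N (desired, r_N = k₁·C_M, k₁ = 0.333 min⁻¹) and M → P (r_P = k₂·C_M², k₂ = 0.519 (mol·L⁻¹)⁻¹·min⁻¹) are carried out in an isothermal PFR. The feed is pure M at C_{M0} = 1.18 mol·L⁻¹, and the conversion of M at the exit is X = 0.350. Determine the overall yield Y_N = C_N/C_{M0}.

0.140

C_M = C_{M0}(1−X) = 0.7670 mol·L⁻¹.
Along a PFR/batch, dC_N/dC_M = −r_N/(r_N+r_P) = −k₁/(k₁+k₂·C_M).
Integrating from C_{M0} to C_M: C_N = (0.333/0.519)·ln[(0.333+0.519·1.18)/(0.333+0.519·0.767)] = 0.6416·ln(0.9454/0.7311) = 0.1650 mol·L⁻¹.
Y_N = C_N/C_{M0} = 0.1650/1.18 = 0.140.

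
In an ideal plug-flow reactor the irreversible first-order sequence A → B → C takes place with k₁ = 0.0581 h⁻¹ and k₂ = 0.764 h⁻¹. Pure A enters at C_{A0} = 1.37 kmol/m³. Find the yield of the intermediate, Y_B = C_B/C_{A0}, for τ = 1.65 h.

The intermediate concentration in a first-order A→B→C sequence is C_B = k₁C_{A0}(e^(−k₁τ) − e^(−k₂τ))/(k₂−k₁).
e^(−k₁τ) = e^(−0.0581×1.65) = e^(−0.09586) = 0.9086; e^(−k₂τ) = e^(−1.261) = 0.2835.
C_B = 0.0581×1.37/(0.764−0.0581) × (0.9086−0.2835) = 0.1128×0.6251 = 0.07049 kmol/m³.
Y_B = C_B/C_{A0} = 0.07049/1.37 = 0.0514.

0.0514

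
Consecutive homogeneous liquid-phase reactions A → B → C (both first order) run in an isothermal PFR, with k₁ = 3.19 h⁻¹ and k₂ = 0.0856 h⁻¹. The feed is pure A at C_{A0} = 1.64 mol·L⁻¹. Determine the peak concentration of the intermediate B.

1.48 mol·L⁻¹

At the optimum, C_{B,max}/C_{A0} = (k₁/k₂)^[k₂/(k₂−k₁)].
= (3.19/0.0856)^(0.0856/(0.0856−3.19)) = (37.27)^(-0.02757) = 0.9051.
C_{B,max} = 0.9051×1.64 = 1.48 mol·L⁻¹.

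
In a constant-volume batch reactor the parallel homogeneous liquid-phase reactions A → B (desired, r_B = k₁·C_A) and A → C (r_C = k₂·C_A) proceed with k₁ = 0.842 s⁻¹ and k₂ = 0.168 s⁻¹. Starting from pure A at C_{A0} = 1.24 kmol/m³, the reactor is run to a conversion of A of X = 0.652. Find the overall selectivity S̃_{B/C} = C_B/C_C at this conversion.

5.01

C_A = C_{A0}(1−X) = 0.4315 kmol/m³.
Both paths are first order in A, so the instantaneous fraction to B is constant: dC_B/d(−C_A) = k₁/(k₁+k₂) = 0.8337.
C_B = 0.8337·(C_{A0}−C_A) = 0.8337×0.8085 = 0.674 kmol/m³.
C_C = (C_{A0}−C_A)−C_B = 0.1345 kmol/m³; S̃_{B/C} = 0.6740/0.1345 = 5.01.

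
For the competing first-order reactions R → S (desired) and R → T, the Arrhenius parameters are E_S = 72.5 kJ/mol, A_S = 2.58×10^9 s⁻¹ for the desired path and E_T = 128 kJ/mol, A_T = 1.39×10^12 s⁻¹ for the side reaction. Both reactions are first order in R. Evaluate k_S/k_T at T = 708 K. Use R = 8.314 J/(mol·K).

23.1

With equal orders, S_{S/T} = k_S/k_T = (A_S/A_T)·exp[(E_T−E_S)/(RT)].
(E_T−E_S)/(RT) = (128−72.5)×10³/(8.314×708) = 55500/5886 = 9.429.
k_S/k_T = (2.58×10^9/1.39×10^12)·exp(9.429) = 0.001856 × 12440 = 23.1.
Since E_S < E_T, lowering the temperature improves selectivity toward S.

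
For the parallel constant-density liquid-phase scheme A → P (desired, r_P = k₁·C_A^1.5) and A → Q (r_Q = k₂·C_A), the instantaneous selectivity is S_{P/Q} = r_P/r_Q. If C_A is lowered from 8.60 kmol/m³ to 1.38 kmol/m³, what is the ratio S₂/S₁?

0.401

S_{P/Q} = (k₁/k₂)·C_A^0.5, so S₂/S₁ = (C_{A,2}/C_{A,1})^0.5.
= (1.38/8.60)^0.5 = (0.1605)^0.5 = 0.401.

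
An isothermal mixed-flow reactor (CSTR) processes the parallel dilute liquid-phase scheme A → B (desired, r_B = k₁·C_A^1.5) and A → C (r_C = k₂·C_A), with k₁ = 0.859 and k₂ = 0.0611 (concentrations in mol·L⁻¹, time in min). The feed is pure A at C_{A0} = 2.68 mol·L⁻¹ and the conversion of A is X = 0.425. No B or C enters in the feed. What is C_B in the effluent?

1.08 mol·L⁻¹

Exit C_A = C_{A0}(1−X) = 2.68×0.575 = 1.541 mol·L⁻¹.
In a CSTR the entire volume is at exit conditions, so r_B = 0.859×1.541^1.5 = 1.643 and r_C = 0.0611×1.541 = 0.09416.
Fraction of consumed A going to B: r_B/(r_B+r_C) = 0.9458.
C_B = 0.9458·C_{A0}·X = 0.9458×2.68×0.425 = 1.08 mol·L⁻¹.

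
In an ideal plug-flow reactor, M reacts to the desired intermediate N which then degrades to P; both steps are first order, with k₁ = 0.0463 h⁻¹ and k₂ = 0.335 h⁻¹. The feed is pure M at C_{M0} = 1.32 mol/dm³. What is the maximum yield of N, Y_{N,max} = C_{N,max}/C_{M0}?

At the optimum, C_{N,max}/C_{M0} = (k₁/k₂)^[k₂/(k₂−k₁)].
= (0.0463/0.335)^(0.335/(0.335−0.0463)) = (0.1382)^(1.160) = 0.1006.

0.101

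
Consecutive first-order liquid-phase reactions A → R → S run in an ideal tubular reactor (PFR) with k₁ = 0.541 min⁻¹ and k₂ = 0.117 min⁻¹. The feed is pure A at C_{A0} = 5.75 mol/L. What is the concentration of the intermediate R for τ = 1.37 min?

Solving the coupled first-order balances gives C_R(τ) = [k₁/(k₂−k₁)]·C_{A0}·(e^(−k₁τ) − e^(−k₂τ)).
e^(−k₁τ) = e^(−0.541×1.37) = e^(−0.7412) = 0.4766; e^(−k₂τ) = e^(−0.1603) = 0.8519.
C_R = 0.541×5.75/(0.117−0.541) × (0.4766−0.8519) = (-7.337)×(-0.3753) = 2.754 mol/L.

2.75 mol/L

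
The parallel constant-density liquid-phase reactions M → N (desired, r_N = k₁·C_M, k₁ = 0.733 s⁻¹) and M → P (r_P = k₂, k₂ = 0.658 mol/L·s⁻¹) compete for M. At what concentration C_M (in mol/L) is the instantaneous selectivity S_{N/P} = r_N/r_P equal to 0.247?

S_{N/P} = (k₁/k₂)·C_M ⇒ C_M = S·k₂/k₁.
= 0.247×0.658/0.733 = 0.222 mol/L.

0.222 mol/L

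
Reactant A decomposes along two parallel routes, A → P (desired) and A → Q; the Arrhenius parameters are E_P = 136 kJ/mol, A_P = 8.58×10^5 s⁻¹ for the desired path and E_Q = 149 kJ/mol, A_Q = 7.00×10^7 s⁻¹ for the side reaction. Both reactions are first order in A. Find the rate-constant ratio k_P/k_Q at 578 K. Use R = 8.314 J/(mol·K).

0.183

Since both paths have the same order in A, the concentration cancels and S_{P/Q} = k_P/k_Q = (A_P/A_Q)·exp[(E_Q−E_P)/(RT)].
(E_Q−E_P)/(RT) = (149−136)×10³/(8.314×578) = 13000/4805 = 2.705.
k_P/k_Q = (8.58×10^5/7.00×10^7)·exp(2.705) = 0.01226 × 14.96 = 0.183.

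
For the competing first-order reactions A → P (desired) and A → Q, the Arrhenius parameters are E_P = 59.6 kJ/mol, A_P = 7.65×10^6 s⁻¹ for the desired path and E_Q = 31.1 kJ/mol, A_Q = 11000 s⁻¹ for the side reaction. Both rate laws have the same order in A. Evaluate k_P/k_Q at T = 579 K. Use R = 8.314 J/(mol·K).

1.87

With equal orders, S_{P/Q} = k_P/k_Q = (A_P/A_Q)·exp[(E_Q−E_P)/(RT)].
(E_Q−E_P)/(RT) = (31.1−59.6)×10³/(8.314×579) = -28500/4814 = -5.920.
k_P/k_Q = (7.65×10^6/11000)·exp(-5.920) = 695.5 × 0.002684 = 1.87.
Since E_P > E_Q, raising the temperature improves selectivity toward P.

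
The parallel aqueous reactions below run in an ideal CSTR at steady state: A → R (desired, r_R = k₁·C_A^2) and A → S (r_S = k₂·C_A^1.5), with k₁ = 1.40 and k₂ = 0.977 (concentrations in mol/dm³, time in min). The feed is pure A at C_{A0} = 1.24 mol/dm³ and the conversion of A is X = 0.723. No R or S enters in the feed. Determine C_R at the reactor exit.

Exit C_A = C_{A0}(1−X) = 1.24×0.277 = 0.3435 mol/dm³.
Rates in a CSTR are evaluated at the outlet concentration: r_R = 1.40×0.3435^2 = 0.1652, r_S = 0.977×0.3435^1.5 = 0.1967.
Fraction of consumed A going to R: r_R/(r_R+r_S) = 0.4565.
C_R = 0.4565·C_{A0}·X = 0.4565×1.24×0.723 = 0.409 mol/dm³.

0.409 mol/dm³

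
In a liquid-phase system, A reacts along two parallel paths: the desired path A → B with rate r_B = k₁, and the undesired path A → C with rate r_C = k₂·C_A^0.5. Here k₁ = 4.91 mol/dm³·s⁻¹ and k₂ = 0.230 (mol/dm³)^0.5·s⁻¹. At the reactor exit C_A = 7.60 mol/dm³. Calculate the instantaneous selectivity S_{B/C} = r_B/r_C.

S_{B/C} = r_B/r_C = (k₁)/(k₂·C_A^0.5) = (k₁/k₂)·C_A^-0.5.
= (4.91) / (0.230×7.600^0.5) = 4.910/0.6341 = 7.74.

7.74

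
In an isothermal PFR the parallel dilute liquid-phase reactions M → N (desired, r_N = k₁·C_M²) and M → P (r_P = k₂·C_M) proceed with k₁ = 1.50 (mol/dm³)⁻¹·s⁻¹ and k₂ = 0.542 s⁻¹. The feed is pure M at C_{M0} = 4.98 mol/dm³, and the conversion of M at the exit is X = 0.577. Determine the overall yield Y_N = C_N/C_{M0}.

0.521

C_M = C_{M0}(1−X) = 2.107 mol/dm³.
Along a PFR/batch, dC_P/dC_M = −r_P/(r_N+r_P) = −k₂/(k₂+k₁·C_M).
Integrating from C_{M0} to C_M: C_P = (0.542/1.50)·ln[(0.542+1.50·4.98)/(0.542+1.50·2.11)] = 0.3613·ln(8.012/3.702) = 0.2790 mol/dm³.
Then C_N = (C_{M0}−C_M) − C_P = 2.873 − 0.2790 = 2.594 mol/dm³.
Y_N = C_N/C_{M0} = 2.594/4.98 = 0.521.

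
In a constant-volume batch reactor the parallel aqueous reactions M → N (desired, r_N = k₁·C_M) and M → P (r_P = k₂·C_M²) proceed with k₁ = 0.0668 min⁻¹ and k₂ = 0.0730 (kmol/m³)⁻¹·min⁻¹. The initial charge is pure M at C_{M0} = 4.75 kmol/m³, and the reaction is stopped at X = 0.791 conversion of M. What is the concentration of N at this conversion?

C_M = C_{M0}(1−X) = 0.9927 kmol/m³.
Along a PFR/batch, dC_N/dC_M = −r_N/(r_N+r_P) = −k₁/(k₁+k₂·C_M).
Integrating from C_{M0} to C_M: C_N = (0.0668/0.0730)·ln[(0.0668+0.0730·4.75)/(0.0668+0.0730·0.993)] = 0.9151·ln(0.4135/0.1393) = 0.9959 kmol/m³.

0.996 kmol/m³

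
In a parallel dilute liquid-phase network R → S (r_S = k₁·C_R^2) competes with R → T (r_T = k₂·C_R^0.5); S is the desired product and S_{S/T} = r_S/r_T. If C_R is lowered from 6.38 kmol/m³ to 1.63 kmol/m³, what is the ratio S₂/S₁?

0.129

S_{S/T} = (k₁/k₂)·C_R^1.5, so S₂/S₁ = (C_{R,2}/C_{R,1})^1.5.
= (1.63/6.38)^1.5 = (0.2555)^1.5 = 0.129.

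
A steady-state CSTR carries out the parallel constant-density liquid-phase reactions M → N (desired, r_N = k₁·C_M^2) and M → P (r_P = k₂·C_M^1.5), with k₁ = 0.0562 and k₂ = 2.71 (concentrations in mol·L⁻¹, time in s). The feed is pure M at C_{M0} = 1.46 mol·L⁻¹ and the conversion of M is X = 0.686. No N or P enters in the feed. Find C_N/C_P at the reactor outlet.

Exit C_M = C_{M0}(1−X) = 1.46×0.314 = 0.4584 mol·L⁻¹.
A CSTR operates uniformly at the exit composition, giving r_N = 0.01181 and r_P = 0.8412 (each k·C_M^n at C_M = 0.4584).
Overall selectivity = C_N/C_P = r_Nτ/(r_Pτ) = r_N/r_P = 0.0140.

0.0140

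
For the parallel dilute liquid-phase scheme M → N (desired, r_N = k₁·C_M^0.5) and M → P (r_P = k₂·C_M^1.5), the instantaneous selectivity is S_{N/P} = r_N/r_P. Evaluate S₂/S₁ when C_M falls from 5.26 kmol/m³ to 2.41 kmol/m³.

2.18

S_{N/P} = (k₁/k₂)·C_M⁻¹, so S₂/S₁ = (C_{M,2}/C_{M,1})⁻¹.
= 5.26/2.41 = 2.18.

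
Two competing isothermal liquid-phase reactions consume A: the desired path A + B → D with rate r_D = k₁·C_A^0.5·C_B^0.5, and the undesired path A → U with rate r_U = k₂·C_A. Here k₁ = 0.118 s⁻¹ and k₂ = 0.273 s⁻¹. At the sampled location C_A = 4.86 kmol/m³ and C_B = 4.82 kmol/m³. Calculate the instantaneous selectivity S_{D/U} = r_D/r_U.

S_{D/U} = r_D/r_U = (k₁·C_A^0.5·C_B^0.5)/(k₂·C_A) = (k₁/k₂)·C_A^-0.5·C_B^0.5.
= (0.118×4.860^0.5×4.820^0.5) / (0.273×4.860) = 0.5711/1.327 = 0.430.

0.430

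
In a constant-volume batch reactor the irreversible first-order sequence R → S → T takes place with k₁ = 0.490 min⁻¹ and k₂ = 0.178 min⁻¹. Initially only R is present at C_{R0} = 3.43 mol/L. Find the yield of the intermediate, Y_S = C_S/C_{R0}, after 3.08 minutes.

Solving the coupled first-order balances gives C_S(t) = [k₁/(k₂−k₁)]·C_{R0}·(e^(−k₁t) − e^(−k₂t)).
e^(−k₁t) = e^(−0.490×3.08) = e^(−1.509) = 0.2211; e^(−k₂t) = e^(−0.5482) = 0.5780.
C_S = 0.490×3.43/(0.178−0.490) × (0.2211−0.5780) = (-5.387)×(-0.3569) = 1.922 mol/L.
Y_S = C_S/C_{R0} = 1.922/3.43 = 0.560.

0.560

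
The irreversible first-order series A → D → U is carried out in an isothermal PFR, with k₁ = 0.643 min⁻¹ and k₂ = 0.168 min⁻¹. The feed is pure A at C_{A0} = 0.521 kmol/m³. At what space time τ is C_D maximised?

2.83 min

For first-order series the maximum of C_D occurs at τ_opt = ln(k₂/k₁)/(k₂−k₁).
= ln(0.168/0.643)/(0.168−0.643) = ln(0.2613)/-0.4750 = -1.342/-0.4750 = 2.83 min.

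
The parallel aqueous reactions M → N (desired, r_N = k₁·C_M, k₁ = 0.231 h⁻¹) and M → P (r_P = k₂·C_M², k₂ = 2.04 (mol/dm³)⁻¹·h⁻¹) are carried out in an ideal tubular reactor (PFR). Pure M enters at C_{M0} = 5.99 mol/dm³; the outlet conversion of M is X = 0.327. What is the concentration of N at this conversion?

0.0438 mol/dm³

C_M = C_{M0}(1−X) = 4.031 mol/dm³.
Along a PFR/batch, dC_N/dC_M = −r_N/(r_N+r_P) = −k₁/(k₁+k₂·C_M).
Integrating from C_{M0} to C_M: C_N = (0.231/2.04)·ln[(0.231+2.04·5.99)/(0.231+2.04·4.03)] = 0.1132·ln(12.45/8.455) = 0.04383 mol/dm³.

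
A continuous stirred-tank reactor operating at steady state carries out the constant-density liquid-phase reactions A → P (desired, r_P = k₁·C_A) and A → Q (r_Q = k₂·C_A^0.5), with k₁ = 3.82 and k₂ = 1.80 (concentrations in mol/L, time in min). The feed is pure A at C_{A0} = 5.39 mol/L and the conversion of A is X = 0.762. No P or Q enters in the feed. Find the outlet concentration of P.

Exit C_A = C_{A0}(1−X) = 5.39×0.238 = 1.283 mol/L.
A CSTR operates uniformly at the exit composition, giving r_P = 4.900 and r_Q = 2.039 (each k·C_A^n at C_A = 1.283).
Fraction of consumed A going to P: r_P/(r_P+r_Q) = 0.7062.
C_P = 0.7062·C_{A0}·X = 0.7062×5.39×0.762 = 2.90 mol/L.

2.90 mol/L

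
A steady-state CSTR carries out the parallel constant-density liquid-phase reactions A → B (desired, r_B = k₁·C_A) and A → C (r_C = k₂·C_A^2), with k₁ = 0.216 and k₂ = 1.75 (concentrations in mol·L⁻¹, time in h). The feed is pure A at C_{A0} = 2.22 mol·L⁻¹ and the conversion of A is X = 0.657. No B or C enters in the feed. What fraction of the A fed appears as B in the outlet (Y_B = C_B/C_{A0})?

Exit C_A = C_{A0}(1−X) = 2.22×0.343 = 0.7615 mol·L⁻¹.
Rates in a CSTR are evaluated at the outlet concentration: r_B = 0.216×0.7615 = 0.1645, r_C = 1.75×0.7615^2 = 1.015.
Fraction of consumed A going to B: r_B/(r_B+r_C) = 0.1395.
C_B = 0.1395·C_{A0}·X = 0.1395×2.22×0.657 = 0.203 mol·L⁻¹; Y_B = C_B/C_{A0} = 0.0916.

0.0916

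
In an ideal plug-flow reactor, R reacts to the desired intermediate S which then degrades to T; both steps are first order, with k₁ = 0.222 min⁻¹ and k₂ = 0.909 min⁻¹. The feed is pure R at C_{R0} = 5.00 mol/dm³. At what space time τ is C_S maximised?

The intermediate peaks when r₁ = r₂, i.e. k₁e^(−k₁τ) = k₂e^(−k₂τ), giving τ_opt = ln(k₂/k₁)/(k₂−k₁).
= ln(0.909/0.222)/(0.909−0.222) = ln(4.095)/0.6870 = 1.410/0.6870 = 2.05 min.

2.05 min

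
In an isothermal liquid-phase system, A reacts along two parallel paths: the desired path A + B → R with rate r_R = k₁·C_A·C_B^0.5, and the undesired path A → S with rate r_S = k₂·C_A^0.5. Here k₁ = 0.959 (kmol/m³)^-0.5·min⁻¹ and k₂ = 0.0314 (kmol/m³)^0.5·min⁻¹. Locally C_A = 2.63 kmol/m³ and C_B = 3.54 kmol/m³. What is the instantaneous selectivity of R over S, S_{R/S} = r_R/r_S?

93.2

S_{R/S} = r_R/r_S = (k₁·C_A·C_B^0.5)/(k₂·C_A^0.5) = (k₁/k₂)·C_A^0.5·C_B^0.5.
= (0.959×2.630×3.540^0.5) / (0.0314×2.630^0.5) = 4.745/0.05092 = 93.2.
Since the desired path is higher order in A, keeping C_A high (PFR or concentrated feed) favours R.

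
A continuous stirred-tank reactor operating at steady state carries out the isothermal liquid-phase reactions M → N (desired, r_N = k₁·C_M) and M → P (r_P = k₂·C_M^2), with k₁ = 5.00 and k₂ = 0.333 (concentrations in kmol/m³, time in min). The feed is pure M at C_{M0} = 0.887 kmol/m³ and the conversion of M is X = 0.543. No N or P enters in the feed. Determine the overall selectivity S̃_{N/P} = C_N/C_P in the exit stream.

Exit C_M = C_{M0}(1−X) = 0.887×0.457 = 0.4054 kmol/m³.
In a CSTR the entire volume is at exit conditions, so r_N = 5.00×0.4054 = 2.027 and r_P = 0.333×0.4054^2 = 0.05472.
Overall selectivity = C_N/C_P = r_Nτ/(r_Pτ) = r_N/r_P = 37.0.

37.0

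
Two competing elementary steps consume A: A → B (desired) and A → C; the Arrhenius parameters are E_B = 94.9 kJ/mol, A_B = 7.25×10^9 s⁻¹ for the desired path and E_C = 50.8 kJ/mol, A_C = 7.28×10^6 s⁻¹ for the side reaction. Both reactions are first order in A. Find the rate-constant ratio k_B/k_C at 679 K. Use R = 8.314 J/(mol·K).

0.403

k_B/k_C = (A_B/A_C)·exp[−(E_B−E_C)/(RT)] = (A_B/A_C)·exp[(E_C−E_B)/(RT)].
(E_C−E_B)/(RT) = (50.8−94.9)×10³/(8.314×679) = -44100/5645 = -7.812.
k_B/k_C = (7.25×10^9/7.28×10^6)·exp(-7.812) = 995.9 × 4.049×10^-4 = 0.403.
Since E_B > E_C, raising the temperature improves selectivity toward B.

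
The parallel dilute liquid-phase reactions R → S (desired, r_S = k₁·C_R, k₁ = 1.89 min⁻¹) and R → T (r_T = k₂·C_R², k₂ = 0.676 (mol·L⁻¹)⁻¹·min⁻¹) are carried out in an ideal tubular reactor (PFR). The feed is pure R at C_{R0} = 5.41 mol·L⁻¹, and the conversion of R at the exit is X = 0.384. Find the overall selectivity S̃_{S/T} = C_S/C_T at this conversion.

C_R = C_{R0}(1−X) = 3.333 mol·L⁻¹.
Along a PFR/batch, dC_S/dC_R = −r_S/(r_S+r_T) = −k₁/(k₁+k₂·C_R).
Integrating from C_{R0} to C_R: C_S = (1.89/0.676)·ln[(1.89+0.676·5.41)/(1.89+0.676·3.33)] = 2.796·ln(5.547/4.143) = 0.8161 mol·L⁻¹.
C_T = (C_{R0}−C_R)−C_S = 1.261 mol·L⁻¹; S̃_{S/T} = 0.8161/1.261 = 0.647.

0.647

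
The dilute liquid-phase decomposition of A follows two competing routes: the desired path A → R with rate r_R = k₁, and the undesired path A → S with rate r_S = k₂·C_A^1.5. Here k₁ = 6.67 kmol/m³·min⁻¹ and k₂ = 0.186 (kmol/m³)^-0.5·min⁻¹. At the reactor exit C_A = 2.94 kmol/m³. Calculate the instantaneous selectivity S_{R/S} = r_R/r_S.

S_{R/S} = r_R/r_S = (k₁)/(k₂·C_A^1.5) = (k₁/k₂)·C_A^-1.5.
= (6.67) / (0.186×2.940^1.5) = 6.670/0.9376 = 7.11.
The undesired path is higher order in A, so low C_A (CSTR or dilute feed) favours R.

7.11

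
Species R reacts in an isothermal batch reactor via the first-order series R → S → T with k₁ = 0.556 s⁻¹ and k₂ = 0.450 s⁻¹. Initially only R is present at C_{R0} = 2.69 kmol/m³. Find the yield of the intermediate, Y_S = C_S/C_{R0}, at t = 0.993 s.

0.335

Solving the coupled first-order balances gives C_S(t) = [k₁/(k₂−k₁)]·C_{R0}·(e^(−k₁t) − e^(−k₂t)).
e^(−k₁t) = e^(−0.556×0.993) = e^(−0.5521) = 0.5757; e^(−k₂t) = e^(−0.4469) = 0.6396.
C_S = 0.556×2.69/(0.450−0.556) × (0.5757−0.6396) = (-14.11)×(-0.06390) = 0.9017 kmol/m³.
Y_S = C_S/C_{R0} = 0.9017/2.69 = 0.335.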